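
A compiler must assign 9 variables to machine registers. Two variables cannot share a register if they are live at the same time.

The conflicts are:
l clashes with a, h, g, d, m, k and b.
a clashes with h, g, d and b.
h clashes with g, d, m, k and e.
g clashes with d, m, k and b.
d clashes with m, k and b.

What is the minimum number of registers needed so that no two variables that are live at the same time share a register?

l, h, g, d, m all conflict with each other, so at least 5 registers are needed.
5 registers suffice: register 1 → {l, e}; register 2 → {h, b}; register 3 → {d}; register 4 → {g}; register 5 → {a, m, k}. Every pair that conflicts lands in different registers.

5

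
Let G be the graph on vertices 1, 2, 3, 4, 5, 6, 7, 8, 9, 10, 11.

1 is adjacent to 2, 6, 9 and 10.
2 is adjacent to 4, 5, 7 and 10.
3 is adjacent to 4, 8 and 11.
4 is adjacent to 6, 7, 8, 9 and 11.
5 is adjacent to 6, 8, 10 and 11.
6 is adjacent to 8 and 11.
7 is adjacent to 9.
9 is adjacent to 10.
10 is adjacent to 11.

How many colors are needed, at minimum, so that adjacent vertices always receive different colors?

3

4, 7, 9 form a triangle, so at least 3 colors are needed.
3 colors suffice: color a → {1, 4, 5}; color b → {3, 6, 7, 10}; color c → {2, 8, 9, 11}. Each edge has distinct colors on its endpoints.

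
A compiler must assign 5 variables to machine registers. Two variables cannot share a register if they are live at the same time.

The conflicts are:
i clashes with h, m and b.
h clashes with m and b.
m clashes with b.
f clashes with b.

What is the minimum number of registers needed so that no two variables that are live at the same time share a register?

4

i, h, m, b are mutually in conflict, so at least 4 registers are needed.
Using 4 registers: i=4, h=2, m=3, f=2, b=1. Every pair that conflicts lands in different registers.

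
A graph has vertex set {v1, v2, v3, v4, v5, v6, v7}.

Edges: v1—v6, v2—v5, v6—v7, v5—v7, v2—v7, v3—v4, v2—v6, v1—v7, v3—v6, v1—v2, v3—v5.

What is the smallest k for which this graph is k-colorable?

v1, v2, v6, v7 form a clique, so at least 4 colors are needed.
One proper 4-coloring: v1=4, v2=3, v3=1, v4=2, v5=2, v6=2, v7=1. No two adjacent vertices share a color.

4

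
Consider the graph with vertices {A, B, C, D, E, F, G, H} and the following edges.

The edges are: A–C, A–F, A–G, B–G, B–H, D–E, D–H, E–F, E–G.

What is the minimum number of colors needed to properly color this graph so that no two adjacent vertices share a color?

The cycle E-G-B-H-D-E has odd length 5, so it cannot be 2-colored; at least 3 colors are needed.
3 colors suffice: color red → {A, B, E}; color blue → {C, D, F, G}; color green → {H}. Every edge joins two different colors.

3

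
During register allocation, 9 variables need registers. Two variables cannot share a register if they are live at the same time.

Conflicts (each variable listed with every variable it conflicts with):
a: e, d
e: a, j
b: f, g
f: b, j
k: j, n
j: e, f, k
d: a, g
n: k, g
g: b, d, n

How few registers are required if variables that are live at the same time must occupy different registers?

The cycle f-j-e-a-d-g-b-f has odd length 7, so it cannot be 2-colored; at least 3 registers are needed.
Using 3 registers: a=1, e=2, b=3, f=2, k=3, j=1, d=2, n=2, g=1. Each listed conflict is separated.

3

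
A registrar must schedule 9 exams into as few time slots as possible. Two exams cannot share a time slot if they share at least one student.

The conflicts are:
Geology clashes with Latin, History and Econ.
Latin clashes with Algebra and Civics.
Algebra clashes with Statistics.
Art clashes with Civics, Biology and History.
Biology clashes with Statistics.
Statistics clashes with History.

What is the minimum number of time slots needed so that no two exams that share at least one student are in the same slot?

The cycle Algebra-Latin-Geology-History-Statistics-Algebra has odd length 5, so it cannot be 2-colored; at least 3 time slots are needed.
Using 3 time slots: Geology=1, Latin=2, Algebra=3, Art=1, Civics=3, Biology=2, Statistics=1, History=2, Econ=2. Each listed conflict is separated.

3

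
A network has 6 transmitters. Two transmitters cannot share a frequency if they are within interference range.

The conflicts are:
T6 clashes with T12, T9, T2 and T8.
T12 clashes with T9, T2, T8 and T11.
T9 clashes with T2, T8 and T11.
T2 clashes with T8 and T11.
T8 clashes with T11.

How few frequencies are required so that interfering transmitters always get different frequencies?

5

T6, T12, T9, T2, T8 all conflict with each other, so at least 5 frequencies are needed.
A valid assignment using 5 frequencies: T6=5, T12=1, T9=4, T2=3, T8=2, T11=5. No two conflicting transmitters share a frequency.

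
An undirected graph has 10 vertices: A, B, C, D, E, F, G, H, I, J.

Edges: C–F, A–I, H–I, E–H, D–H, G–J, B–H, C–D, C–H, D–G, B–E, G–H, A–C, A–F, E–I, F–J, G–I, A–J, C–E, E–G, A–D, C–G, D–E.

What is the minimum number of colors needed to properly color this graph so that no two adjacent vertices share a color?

C, D, E, G, H are pairwise adjacent (a clique of size 5), so at least 5 colors are needed.
A valid assignment using 5 colors: A=1, B=2, C=2, D=5, E=3, F=3, G=4, H=1, I=2, J=2. No two adjacent vertices share a color.

5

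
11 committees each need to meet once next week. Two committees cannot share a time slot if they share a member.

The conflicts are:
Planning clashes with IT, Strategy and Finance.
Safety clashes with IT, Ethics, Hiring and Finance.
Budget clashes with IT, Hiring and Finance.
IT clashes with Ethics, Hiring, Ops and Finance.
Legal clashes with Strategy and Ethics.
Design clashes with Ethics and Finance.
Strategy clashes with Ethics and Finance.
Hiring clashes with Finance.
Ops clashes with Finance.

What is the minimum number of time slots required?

4

Safety, IT, Hiring, Finance are mutually in conflict, so at least 4 time slots are needed.
Using 4 time slots: Planning=3, Safety=4, Budget=4, IT=2, Legal=3, Design=2, Strategy=2, Ethics=1, Hiring=3, Ops=3, Finance=1. Every pair that conflicts lands in different time slots.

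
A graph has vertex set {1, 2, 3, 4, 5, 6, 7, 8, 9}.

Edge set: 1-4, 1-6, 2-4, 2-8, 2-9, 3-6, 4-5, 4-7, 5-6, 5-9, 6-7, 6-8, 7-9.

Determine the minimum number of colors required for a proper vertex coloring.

3

The cycle 6-8-2-4-1-6 has odd length 5, so it cannot be 2-colored; at least 3 colors are needed.
3 colors suffice: 1=blue, 2=blue, 3=blue, 4=red, 5=blue, 6=red, 7=blue, 8=green, 9=red. Every edge joins two different colors.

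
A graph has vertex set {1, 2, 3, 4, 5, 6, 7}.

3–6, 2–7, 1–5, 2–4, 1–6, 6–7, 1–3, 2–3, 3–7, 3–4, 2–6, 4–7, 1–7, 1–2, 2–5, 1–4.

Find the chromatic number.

5

1, 2, 3, 4, 7 form a clique, so at least 5 colors are needed.
5 colors suffice: color red → {2}; color blue → {1}; color green → {5, 7}; color yellow → {3}; color purple → {4, 6}. Every edge joins two different colors.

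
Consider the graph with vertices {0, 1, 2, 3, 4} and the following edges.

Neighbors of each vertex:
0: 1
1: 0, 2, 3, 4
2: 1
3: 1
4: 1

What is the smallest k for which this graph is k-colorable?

1 and 3 are adjacent, so at least 2 colors are needed.
2 colors suffice: color red → {1}; color blue → {0, 2, 3, 4}. No two adjacent vertices share a color.

2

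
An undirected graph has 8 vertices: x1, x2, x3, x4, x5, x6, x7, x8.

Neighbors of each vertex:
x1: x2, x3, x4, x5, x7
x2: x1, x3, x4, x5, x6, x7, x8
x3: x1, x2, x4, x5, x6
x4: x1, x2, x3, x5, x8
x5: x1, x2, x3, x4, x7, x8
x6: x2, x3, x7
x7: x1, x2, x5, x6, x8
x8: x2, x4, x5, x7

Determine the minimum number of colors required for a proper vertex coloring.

5

x1, x2, x3, x4, x5 form a clique, so at least 5 colors are needed.
5 colors suffice: x1=4, x2=1, x3=5, x4=3, x5=2, x6=2, x7=3, x8=4. Each edge has distinct colors on its endpoints.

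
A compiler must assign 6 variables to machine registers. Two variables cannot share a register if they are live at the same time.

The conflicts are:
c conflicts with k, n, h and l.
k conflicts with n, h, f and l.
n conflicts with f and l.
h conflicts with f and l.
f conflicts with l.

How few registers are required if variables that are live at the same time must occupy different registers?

4

c, k, h, l pairwise conflict, so at least 4 registers are needed.
4 registers suffice: register 1 → {k}; register 2 → {l}; register 3 → {n, h}; register 4 → {c, f}. Each listed conflict is separated.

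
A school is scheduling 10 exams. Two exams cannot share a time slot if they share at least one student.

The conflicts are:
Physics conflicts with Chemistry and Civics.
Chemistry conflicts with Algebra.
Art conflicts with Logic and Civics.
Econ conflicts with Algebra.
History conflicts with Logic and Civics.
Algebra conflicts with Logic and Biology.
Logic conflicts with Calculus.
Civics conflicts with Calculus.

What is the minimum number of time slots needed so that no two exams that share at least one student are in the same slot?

Civics and Calculus conflict, so at least 2 time slots are needed.
Using 2 time slots: Physics=1, Chemistry=2, Art=1, Econ=2, History=1, Algebra=1, Logic=2, Civics=2, Calculus=1, Biology=2. Each listed conflict is separated.

2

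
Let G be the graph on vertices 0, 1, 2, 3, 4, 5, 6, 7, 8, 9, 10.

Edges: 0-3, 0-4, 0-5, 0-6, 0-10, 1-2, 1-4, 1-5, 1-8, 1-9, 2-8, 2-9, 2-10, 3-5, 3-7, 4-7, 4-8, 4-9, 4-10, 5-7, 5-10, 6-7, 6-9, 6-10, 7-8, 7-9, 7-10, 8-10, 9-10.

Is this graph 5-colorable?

The chromatic number is 4. 4, 7, 9, 10 are mutually adjacent (a clique of size 4), so at least 4 colors are needed.
A valid assignment using 4 colors: 0=b, 1=a, 2=b, 3=a, 4=d, 5=c, 6=d, 7=b, 8=c, 9=c, 10=a.
Since 5 ≥ 4, a proper 5-coloring certainly exists.

Yes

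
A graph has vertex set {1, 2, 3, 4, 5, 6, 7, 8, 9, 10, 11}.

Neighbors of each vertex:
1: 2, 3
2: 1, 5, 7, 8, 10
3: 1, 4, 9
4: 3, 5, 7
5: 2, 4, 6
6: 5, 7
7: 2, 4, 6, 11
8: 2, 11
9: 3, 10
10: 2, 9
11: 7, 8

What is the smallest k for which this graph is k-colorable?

3

The cycle 7-2-1-3-4-7 has odd length 5, so it cannot be 2-colored; at least 3 colors are needed.
A valid assignment using 3 colors: 1=blue, 2=red, 3=red, 4=green, 5=blue, 6=red, 7=blue, 8=blue, 9=blue, 10=green, 11=red. No two adjacent vertices share a color.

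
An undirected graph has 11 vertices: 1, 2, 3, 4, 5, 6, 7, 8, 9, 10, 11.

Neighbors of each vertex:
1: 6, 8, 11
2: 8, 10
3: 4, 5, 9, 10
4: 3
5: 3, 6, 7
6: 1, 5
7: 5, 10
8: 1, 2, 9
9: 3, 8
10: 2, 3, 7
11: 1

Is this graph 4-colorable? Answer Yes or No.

Yes

The chromatic number is 3. The cycle 3-10-2-8-9-3 has odd length 5, so it cannot be 2-colored; at least 3 colors are needed.
3 colors suffice: color a → {3, 6, 7, 8, 11}; color b → {1, 4, 5, 9, 10}; color c → {2}.
Since 4 ≥ 3, a proper 4-coloring certainly exists.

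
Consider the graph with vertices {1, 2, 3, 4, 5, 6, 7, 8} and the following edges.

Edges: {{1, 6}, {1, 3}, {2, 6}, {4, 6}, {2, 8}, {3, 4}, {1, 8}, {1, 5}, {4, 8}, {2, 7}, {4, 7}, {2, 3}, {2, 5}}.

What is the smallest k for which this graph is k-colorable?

2

1 and 6 are adjacent, so at least 2 colors are needed.
2 colors suffice: 1=a, 2=a, 3=b, 4=a, 5=b, 6=b, 7=b, 8=b. Every edge joins two different colors.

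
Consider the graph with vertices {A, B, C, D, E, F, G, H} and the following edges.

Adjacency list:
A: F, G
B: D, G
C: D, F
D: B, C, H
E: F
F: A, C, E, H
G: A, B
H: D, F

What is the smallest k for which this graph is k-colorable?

A and G are adjacent, so at least 2 colors are needed.
2 colors suffice: A=2, B=2, C=2, D=1, E=2, F=1, G=1, H=2. Each edge has distinct colors on its endpoints.

2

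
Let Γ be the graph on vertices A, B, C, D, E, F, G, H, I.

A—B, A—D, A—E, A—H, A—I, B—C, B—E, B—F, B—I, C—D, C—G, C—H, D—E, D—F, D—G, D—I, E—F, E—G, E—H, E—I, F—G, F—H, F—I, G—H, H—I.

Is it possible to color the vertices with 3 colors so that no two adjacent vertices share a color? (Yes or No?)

No

B, E, F, I are pairwise adjacent (a clique of size 4), so at least 4 colors are needed.
So 3 colors are not enough.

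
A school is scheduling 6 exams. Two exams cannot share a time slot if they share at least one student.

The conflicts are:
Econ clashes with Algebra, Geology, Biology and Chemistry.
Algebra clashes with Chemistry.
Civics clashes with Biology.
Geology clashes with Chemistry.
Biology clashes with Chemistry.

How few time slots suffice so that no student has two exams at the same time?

3

Econ, Biology, Chemistry all conflict with each other, so at least 3 time slots are needed.
A valid assignment using 3 time slots: Econ=2, Algebra=3, Civics=1, Geology=3, Biology=3, Chemistry=1. Every pair that conflicts lands in different time slots.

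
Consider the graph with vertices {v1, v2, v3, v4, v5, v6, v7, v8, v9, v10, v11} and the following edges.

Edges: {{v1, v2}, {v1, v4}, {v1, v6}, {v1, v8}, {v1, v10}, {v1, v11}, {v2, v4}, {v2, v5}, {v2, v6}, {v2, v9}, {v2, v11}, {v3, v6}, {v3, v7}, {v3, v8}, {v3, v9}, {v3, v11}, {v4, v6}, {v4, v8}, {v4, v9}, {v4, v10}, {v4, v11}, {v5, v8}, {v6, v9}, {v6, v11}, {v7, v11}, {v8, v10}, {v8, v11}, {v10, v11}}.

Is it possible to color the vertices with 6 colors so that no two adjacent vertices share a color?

The chromatic number is 5. v1, v4, v8, v10, v11 form a clique, so at least 5 colors are needed.
A valid assignment using 5 colors: v1=3, v2=5, v3=2, v4=2, v5=1, v6=4, v7=3, v8=4, v9=1, v10=5, v11=1.
Since 6 ≥ 5, a proper 6-coloring certainly exists.

Yes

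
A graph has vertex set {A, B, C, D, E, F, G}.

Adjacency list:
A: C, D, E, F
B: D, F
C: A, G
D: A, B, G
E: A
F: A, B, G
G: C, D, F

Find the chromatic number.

2

B and F are adjacent, so at least 2 colors are needed.
2 colors suffice: color red → {A, B, G}; color blue → {C, D, E, F}. Each edge has distinct colors on its endpoints.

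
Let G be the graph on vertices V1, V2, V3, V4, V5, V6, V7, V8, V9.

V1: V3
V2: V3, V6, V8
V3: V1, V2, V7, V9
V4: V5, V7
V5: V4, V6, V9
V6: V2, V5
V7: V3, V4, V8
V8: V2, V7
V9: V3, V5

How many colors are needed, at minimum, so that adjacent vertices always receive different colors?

3

The cycle V2-V6-V5-V9-V3-V2 has odd length 5, so it cannot be 2-colored; at least 3 colors are needed.
3 colors suffice: V1=B, V2=B, V3=R, V4=G, V5=R, V6=G, V7=B, V8=R, V9=B. No two adjacent vertices share a color.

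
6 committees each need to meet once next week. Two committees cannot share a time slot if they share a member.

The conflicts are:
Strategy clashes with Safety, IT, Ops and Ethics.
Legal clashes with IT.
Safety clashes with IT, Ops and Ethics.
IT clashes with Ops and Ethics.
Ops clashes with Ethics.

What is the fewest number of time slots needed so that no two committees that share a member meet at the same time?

Strategy, Safety, IT, Ops, Ethics pairwise conflict, so at least 5 time slots are needed.
5 time slots suffice: time slot 1 → {IT}; time slot 2 → {Legal, Safety}; time slot 3 → {Ops}; time slot 4 → {Ethics}; time slot 5 → {Strategy}. No two conflicting committees share a time slot.

5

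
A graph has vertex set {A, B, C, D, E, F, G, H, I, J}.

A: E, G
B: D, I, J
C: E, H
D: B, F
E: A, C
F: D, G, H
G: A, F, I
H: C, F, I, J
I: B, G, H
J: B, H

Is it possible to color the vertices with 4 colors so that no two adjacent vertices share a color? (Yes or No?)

The chromatic number is 3. The cycle D-B-I-G-F-D has odd length 5, so it cannot be 2-colored; at least 3 colors are needed.
A valid assignment using 3 colors: A=blue, B=red, C=blue, D=green, E=red, F=blue, G=red, H=red, I=blue, J=blue.
Since 4 ≥ 3, a proper 4-coloring certainly exists.

Yes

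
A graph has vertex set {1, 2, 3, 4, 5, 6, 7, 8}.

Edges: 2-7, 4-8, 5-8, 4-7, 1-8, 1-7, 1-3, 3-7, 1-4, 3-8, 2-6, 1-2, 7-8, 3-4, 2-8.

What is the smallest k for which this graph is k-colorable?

5

1, 3, 4, 7, 8 form a clique, so at least 5 colors are needed.
One proper 5-coloring: 1=c, 2=d, 3=e, 4=d, 5=b, 6=a, 7=b, 8=a. Each edge has distinct colors on its endpoints.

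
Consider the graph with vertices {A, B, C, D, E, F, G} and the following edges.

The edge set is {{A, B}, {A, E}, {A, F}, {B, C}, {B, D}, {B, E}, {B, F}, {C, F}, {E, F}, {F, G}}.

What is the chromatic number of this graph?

A, B, E, F are pairwise adjacent (a clique of size 4), so at least 4 colors are needed.
4 colors suffice: color 1 → {D, F}; color 2 → {B, G}; color 3 → {A, C}; color 4 → {E}. No two adjacent vertices share a color.

4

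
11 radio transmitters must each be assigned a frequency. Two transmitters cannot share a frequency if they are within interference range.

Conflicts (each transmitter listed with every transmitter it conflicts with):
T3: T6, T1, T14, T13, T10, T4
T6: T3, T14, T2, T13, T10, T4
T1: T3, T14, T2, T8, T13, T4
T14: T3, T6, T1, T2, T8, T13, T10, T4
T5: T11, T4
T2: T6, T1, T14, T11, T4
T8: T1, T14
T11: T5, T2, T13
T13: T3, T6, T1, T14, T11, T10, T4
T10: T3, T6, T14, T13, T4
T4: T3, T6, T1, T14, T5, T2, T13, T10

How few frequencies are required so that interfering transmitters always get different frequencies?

6

T3, T6, T14, T13, T10, T4 all conflict with each other, so at least 6 frequencies are needed.
6 frequencies suffice: T3=4, T6=5, T1=5, T14=2, T5=2, T2=3, T8=1, T11=1, T13=3, T10=6, T4=1. No two conflicting transmitters share a frequency.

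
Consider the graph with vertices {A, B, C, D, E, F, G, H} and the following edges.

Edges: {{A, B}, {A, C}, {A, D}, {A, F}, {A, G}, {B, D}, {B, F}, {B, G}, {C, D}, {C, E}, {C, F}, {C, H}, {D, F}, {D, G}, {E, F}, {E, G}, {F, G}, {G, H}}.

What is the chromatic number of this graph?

5

A, B, D, F, G are mutually adjacent (a clique of size 5), so at least 5 colors are needed.
5 colors suffice: color 1 → {C, G}; color 2 → {F, H}; color 3 → {A, E}; color 4 → {D}; color 5 → {B}. No two adjacent vertices share a color.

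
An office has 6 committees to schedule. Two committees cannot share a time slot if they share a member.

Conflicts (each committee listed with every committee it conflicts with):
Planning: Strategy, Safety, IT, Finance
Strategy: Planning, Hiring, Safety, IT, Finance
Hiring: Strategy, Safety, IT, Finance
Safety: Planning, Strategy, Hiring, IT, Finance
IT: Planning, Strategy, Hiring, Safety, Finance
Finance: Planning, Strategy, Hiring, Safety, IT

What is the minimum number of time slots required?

Strategy, Hiring, Safety, IT, Finance are mutually in conflict, so at least 5 time slots are needed.
5 time slots suffice: time slot 1 → {IT}; time slot 2 → {Safety}; time slot 3 → {Strategy}; time slot 4 → {Finance}; time slot 5 → {Planning, Hiring}. Each listed conflict is separated.

5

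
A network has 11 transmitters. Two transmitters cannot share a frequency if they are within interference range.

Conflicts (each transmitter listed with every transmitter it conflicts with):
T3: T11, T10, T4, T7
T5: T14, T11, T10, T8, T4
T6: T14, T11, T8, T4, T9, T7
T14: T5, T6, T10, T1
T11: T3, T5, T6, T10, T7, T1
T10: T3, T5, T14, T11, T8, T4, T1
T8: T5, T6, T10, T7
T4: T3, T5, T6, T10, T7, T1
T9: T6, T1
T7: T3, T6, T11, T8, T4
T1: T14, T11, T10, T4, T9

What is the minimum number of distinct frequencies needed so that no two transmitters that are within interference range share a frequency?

3

T6, T4, T7 are mutually in conflict, so at least 3 frequencies are needed.
3 frequencies suffice: frequency 1 → {T10, T9, T7}; frequency 2 → {T3, T5, T6, T1}; frequency 3 → {T14, T11, T8, T4}. Every pair that conflicts lands in different frequencies.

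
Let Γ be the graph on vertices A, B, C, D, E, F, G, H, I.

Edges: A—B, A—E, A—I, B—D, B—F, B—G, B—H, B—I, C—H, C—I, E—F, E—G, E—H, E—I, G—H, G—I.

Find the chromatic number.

B, G, H form a triangle, so at least 3 colors are needed.
3 colors suffice: color red → {B, C, E}; color blue → {D, F, H, I}; color green → {A, G}. Each edge has distinct colors on its endpoints.

3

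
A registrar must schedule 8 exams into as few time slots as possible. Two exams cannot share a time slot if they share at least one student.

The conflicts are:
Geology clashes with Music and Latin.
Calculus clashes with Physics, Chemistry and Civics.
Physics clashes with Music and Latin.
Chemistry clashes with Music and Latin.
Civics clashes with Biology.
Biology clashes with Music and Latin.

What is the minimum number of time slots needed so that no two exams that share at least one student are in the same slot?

The cycle Biology-Music-Chemistry-Calculus-Civics-Biology has odd length 5, so it cannot be 2-colored; at least 3 time slots are needed.
A valid assignment using 3 time slots: Geology=2, Calculus=1, Physics=2, Chemistry=2, Civics=3, Biology=2, Music=1, Latin=1. Every pair that conflicts lands in different time slots.

3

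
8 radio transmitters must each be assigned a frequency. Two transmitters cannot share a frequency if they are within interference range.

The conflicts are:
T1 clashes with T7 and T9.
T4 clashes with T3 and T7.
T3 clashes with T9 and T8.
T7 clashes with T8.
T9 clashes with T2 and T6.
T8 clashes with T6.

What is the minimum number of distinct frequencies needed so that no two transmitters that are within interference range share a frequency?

The cycle T8-T6-T9-T1-T7-T8 has odd length 5, so it cannot be 2-colored; at least 3 frequencies are needed.
3 frequencies suffice: T1=3, T4=1, T3=2, T7=2, T9=1, T2=2, T8=1, T6=2. Each listed conflict is separated.

3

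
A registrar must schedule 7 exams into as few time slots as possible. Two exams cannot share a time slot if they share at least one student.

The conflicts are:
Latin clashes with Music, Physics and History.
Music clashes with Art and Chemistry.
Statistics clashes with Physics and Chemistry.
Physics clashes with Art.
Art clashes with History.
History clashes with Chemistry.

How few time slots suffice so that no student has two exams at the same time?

The cycle Music-Art-Physics-Statistics-Chemistry-Music has odd length 5, so it cannot be 2-colored; at least 3 time slots are needed.
3 time slots suffice: time slot 1 → {Physics, Chemistry}; time slot 2 → {Latin, Statistics, Art}; time slot 3 → {Music, History}. Every pair that conflicts lands in different time slots.

3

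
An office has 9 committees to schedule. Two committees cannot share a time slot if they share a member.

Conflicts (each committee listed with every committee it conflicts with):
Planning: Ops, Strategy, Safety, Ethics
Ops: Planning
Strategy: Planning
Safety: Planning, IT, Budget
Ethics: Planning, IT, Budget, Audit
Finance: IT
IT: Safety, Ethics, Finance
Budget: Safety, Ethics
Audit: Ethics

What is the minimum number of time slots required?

Planning and Ops conflict, so at least 2 time slots are needed.
Using 2 time slots: Planning=1, Ops=2, Strategy=2, Safety=2, Ethics=2, Finance=2, IT=1, Budget=1, Audit=1. Every pair that conflicts lands in different time slots.

2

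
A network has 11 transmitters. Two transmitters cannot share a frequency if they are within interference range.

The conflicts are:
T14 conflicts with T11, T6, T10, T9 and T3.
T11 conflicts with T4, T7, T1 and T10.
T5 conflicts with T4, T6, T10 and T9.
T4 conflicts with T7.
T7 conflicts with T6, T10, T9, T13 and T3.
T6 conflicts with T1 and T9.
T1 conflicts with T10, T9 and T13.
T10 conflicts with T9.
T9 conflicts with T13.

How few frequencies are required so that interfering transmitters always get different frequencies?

T14, T11, T10 all conflict with each other, so at least 3 frequencies are needed.
3 frequencies suffice: frequency 1 → {T14, T5, T7, T1}; frequency 2 → {T11, T9, T3}; frequency 3 → {T4, T6, T10, T13}. No two conflicting transmitters share a frequency.

3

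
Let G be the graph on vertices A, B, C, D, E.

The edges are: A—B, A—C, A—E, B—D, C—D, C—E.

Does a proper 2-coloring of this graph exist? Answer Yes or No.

No

A, C, E are pairwise adjacent, so at least 3 colors are needed.
So 2 colors are not enough.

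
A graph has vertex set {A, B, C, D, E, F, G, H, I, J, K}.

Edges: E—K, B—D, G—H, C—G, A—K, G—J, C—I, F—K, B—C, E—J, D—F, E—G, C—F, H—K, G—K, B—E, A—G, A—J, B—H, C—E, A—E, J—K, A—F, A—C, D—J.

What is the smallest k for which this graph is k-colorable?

A, E, G, J, K form a clique, so at least 5 colors are needed.
A valid assignment using 5 colors: A=green, B=green, C=red, D=red, E=blue, F=blue, G=yellow, H=blue, I=blue, J=purple, K=red. Each edge has distinct colors on its endpoints.

5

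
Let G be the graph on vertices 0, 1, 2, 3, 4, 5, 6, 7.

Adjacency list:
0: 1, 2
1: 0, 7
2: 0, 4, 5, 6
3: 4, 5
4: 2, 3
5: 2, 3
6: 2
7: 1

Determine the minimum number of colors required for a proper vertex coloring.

2

0 and 2 are adjacent, so at least 2 colors are needed.
2 colors suffice: 0=blue, 1=red, 2=red, 3=red, 4=blue, 5=blue, 6=blue, 7=blue. Each edge has distinct colors on its endpoints.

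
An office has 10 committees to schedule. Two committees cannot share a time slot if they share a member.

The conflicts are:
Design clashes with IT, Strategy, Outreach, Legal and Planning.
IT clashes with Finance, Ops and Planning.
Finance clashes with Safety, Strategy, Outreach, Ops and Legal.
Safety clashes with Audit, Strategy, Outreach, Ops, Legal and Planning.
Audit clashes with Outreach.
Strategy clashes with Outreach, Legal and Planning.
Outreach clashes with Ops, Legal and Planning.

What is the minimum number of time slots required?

Finance, Safety, Strategy, Outreach, Legal are mutually in conflict, so at least 5 time slots are needed.
5 time slots suffice: Design=2, IT=1, Finance=4, Safety=2, Audit=3, Strategy=3, Outreach=1, Ops=3, Legal=5, Planning=4. Every pair that conflicts lands in different time slots.

5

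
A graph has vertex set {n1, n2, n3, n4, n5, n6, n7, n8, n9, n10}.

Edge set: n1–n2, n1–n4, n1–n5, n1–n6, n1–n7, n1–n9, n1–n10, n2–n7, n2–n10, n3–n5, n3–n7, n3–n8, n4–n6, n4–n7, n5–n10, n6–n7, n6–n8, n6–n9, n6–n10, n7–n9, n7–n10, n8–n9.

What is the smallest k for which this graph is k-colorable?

4

n1, n2, n7, n10 form a clique, so at least 4 colors are needed.
4 colors suffice: n1=1, n2=3, n3=1, n4=4, n5=2, n6=3, n7=2, n8=2, n9=4, n10=4. No two adjacent vertices share a color.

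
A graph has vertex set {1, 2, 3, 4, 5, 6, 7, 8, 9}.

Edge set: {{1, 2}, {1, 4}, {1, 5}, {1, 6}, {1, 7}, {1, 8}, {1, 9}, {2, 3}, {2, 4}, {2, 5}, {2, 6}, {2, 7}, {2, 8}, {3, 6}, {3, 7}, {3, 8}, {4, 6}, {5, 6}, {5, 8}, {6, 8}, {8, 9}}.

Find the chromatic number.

5

1, 2, 5, 6, 8 are mutually adjacent (a clique of size 5), so at least 5 colors are needed.
One proper 5-coloring: 1=b, 2=a, 3=b, 4=d, 5=e, 6=c, 7=c, 8=d, 9=a. Every edge joins two different colors.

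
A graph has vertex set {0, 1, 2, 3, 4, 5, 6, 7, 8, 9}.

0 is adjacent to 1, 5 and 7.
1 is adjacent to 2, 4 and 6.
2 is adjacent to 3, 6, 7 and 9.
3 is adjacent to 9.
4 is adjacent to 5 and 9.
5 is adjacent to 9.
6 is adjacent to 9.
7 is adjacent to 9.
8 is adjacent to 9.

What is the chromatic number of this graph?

3

2, 7, 9 are pairwise adjacent, so at least 3 colors are needed.
3 colors suffice: color red → {1, 9}; color blue → {0, 2, 4, 8}; color green → {3, 5, 6, 7}. Every edge joins two different colors.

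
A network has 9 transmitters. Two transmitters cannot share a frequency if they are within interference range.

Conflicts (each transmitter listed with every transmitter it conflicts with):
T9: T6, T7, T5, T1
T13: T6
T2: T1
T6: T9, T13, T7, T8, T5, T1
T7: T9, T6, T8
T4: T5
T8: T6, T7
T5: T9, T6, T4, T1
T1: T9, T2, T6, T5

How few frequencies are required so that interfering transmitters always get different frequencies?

T9, T6, T5, T1 pairwise conflict, so at least 4 frequencies are needed.
4 frequencies suffice: frequency 1 → {T2, T6, T4}; frequency 2 → {T13, T7, T1}; frequency 3 → {T8, T5}; frequency 4 → {T9}. Every pair that conflicts lands in different frequencies.

4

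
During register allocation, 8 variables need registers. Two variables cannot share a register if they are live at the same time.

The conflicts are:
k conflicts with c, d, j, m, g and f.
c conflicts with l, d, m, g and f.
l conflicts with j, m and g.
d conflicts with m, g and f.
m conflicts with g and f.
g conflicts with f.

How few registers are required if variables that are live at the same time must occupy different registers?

6

k, c, d, m, g, f all conflict with each other, so at least 6 registers are needed.
Using 6 registers: k=1, c=2, l=1, d=6, j=2, m=3, g=4, f=5. Every pair that conflicts lands in different registers.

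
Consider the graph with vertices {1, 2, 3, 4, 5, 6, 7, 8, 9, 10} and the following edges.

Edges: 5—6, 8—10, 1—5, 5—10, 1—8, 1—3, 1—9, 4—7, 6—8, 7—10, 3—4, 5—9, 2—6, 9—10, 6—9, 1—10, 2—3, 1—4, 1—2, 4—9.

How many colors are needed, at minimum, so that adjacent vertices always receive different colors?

4

1, 5, 9, 10 are pairwise adjacent (a clique of size 4), so at least 4 colors are needed.
4 colors suffice: color a → {1, 6, 7}; color b → {2, 4, 10}; color c → {3, 8, 9}; color d → {5}. No two adjacent vertices share a color.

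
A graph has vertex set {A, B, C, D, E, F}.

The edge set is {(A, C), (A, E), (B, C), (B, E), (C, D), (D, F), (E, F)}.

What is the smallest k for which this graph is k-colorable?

The cycle E-F-D-C-A-E has odd length 5, so it cannot be 2-colored; at least 3 colors are needed.
3 colors suffice: A=blue, B=blue, C=red, D=blue, E=red, F=green. Each edge has distinct colors on its endpoints.

3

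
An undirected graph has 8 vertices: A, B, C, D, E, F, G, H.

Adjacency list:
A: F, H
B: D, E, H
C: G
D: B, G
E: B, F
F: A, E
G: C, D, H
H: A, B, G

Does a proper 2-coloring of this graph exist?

The cycle F-E-B-H-A-F has odd length 5, so it cannot be 2-colored; at least 3 colors are needed.
So 2 colors are not enough.

No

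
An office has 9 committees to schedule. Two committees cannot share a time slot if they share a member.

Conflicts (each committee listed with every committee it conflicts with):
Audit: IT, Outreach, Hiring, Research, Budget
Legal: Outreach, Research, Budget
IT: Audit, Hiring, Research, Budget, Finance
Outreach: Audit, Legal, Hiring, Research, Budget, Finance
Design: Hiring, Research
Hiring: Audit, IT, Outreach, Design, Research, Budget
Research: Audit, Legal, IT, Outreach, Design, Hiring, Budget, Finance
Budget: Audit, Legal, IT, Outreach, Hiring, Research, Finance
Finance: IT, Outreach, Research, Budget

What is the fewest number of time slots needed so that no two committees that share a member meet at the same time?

5

Audit, IT, Hiring, Research, Budget pairwise conflict, so at least 5 time slots are needed.
5 time slots suffice: time slot 1 → {Research}; time slot 2 → {Design, Budget}; time slot 3 → {Legal, Hiring, Finance}; time slot 4 → {IT, Outreach}; time slot 5 → {Audit}. Every pair that conflicts lands in different time slots.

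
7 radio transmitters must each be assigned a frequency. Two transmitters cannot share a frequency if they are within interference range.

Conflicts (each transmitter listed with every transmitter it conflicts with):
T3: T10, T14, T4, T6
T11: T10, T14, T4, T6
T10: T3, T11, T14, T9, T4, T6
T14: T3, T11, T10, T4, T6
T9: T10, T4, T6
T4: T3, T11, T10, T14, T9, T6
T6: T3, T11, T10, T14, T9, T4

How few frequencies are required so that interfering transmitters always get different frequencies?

T3, T10, T14, T4, T6 all conflict with each other, so at least 5 frequencies are needed.
5 frequencies suffice: T3=5, T11=5, T10=2, T14=4, T9=4, T4=1, T6=3. Every pair that conflicts lands in different frequencies.

5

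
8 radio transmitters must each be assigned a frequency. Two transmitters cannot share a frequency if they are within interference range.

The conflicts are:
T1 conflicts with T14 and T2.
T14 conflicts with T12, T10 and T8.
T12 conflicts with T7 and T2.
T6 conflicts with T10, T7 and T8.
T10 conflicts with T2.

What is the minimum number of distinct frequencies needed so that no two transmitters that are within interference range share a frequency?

3

The cycle T8-T14-T12-T7-T6-T8 has odd length 5, so it cannot be 2-colored; at least 3 frequencies are needed.
3 frequencies suffice: T1=2, T14=1, T12=2, T6=1, T10=2, T7=3, T2=1, T8=2. No two conflicting transmitters share a frequency.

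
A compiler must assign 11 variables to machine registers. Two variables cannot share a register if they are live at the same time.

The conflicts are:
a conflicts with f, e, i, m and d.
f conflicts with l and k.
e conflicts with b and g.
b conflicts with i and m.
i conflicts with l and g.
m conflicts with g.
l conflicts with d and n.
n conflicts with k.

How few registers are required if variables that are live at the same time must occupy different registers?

2

a and m conflict, so at least 2 registers are needed.
Using 2 registers: a=1, f=2, e=2, b=1, i=2, m=2, l=1, d=2, g=1, n=2, k=1. Each listed conflict is separated.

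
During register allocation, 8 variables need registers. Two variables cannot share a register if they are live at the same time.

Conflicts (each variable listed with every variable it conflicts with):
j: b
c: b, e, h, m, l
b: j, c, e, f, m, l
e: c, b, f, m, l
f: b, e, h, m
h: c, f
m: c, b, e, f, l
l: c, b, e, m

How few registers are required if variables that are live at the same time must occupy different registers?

5

c, b, e, m, l all conflict with each other, so at least 5 registers are needed.
5 registers suffice: register 1 → {b, h}; register 2 → {j, c, f}; register 3 → {e}; register 4 → {m}; register 5 → {l}. No two conflicting variables share a register.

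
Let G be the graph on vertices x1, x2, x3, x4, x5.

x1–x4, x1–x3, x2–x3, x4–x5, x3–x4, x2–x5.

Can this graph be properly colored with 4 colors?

The chromatic number is 3. x1, x3, x4 are mutually adjacent, so at least 3 colors are needed.
3 colors suffice: x1=G, x2=B, x3=R, x4=B, x5=R.
Since 4 ≥ 3, a proper 4-coloring certainly exists.

Yes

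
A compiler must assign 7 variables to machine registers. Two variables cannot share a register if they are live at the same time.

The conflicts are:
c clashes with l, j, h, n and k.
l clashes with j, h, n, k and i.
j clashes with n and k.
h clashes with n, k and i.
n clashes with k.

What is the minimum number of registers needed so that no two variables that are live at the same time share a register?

5

c, l, j, n, k all conflict with each other, so at least 5 registers are needed.
A valid assignment using 5 registers: c=3, l=1, j=5, h=5, n=2, k=4, i=2. Every pair that conflicts lands in different registers.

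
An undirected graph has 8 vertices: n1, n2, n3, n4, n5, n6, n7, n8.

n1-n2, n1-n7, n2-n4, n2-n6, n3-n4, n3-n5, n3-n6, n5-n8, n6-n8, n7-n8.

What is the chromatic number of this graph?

The cycle n7-n8-n6-n2-n1-n7 has odd length 5, so it cannot be 2-colored; at least 3 colors are needed.
A valid assignment using 3 colors: n1=3, n2=2, n3=2, n4=1, n5=1, n6=1, n7=1, n8=2. No two adjacent vertices share a color.

3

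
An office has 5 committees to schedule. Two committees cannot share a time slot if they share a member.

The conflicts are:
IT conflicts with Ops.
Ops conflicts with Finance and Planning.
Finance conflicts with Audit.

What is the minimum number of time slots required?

2

Finance and Audit conflict, so at least 2 time slots are needed.
2 time slots suffice: IT=2, Ops=1, Finance=2, Planning=2, Audit=1. No two conflicting committees share a time slot.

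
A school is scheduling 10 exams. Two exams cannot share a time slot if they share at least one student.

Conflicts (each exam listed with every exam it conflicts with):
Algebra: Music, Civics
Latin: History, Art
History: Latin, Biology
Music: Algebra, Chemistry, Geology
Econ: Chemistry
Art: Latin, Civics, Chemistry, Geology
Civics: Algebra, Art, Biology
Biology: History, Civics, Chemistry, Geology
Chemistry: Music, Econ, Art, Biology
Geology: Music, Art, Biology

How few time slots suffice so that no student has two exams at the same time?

3

The cycle Music-Chemistry-Art-Civics-Algebra-Music has odd length 5, so it cannot be 2-colored; at least 3 time slots are needed.
3 time slots suffice: time slot 1 → {Music, Econ, Art, Biology}; time slot 2 → {Latin, Civics, Chemistry, Geology}; time slot 3 → {Algebra, History}. Every pair that conflicts lands in different time slots.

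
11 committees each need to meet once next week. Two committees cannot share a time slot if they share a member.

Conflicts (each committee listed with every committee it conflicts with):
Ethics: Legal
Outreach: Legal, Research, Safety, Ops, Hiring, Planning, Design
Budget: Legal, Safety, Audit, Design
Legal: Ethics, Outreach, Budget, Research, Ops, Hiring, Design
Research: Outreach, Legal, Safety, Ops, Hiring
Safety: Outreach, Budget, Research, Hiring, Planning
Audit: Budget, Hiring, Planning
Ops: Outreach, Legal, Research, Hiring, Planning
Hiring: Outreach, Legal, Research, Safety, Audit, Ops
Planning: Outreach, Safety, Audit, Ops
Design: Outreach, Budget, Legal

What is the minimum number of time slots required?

Outreach, Legal, Research, Ops, Hiring all conflict with each other, so at least 5 time slots are needed.
5 time slots suffice: time slot 1 → {Legal, Safety, Audit}; time slot 2 → {Ethics, Outreach, Budget}; time slot 3 → {Hiring, Planning, Design}; time slot 4 → {Ops}; time slot 5 → {Research}. Every pair that conflicts lands in different time slots.

5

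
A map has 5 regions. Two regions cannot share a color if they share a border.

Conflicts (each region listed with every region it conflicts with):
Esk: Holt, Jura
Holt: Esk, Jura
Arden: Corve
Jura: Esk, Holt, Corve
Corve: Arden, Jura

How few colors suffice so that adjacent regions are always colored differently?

3

Esk, Holt, Jura all conflict with each other, so at least 3 colors are needed.
A valid assignment using 3 colors: Esk=2, Holt=3, Arden=1, Jura=1, Corve=2. Each listed conflict is separated.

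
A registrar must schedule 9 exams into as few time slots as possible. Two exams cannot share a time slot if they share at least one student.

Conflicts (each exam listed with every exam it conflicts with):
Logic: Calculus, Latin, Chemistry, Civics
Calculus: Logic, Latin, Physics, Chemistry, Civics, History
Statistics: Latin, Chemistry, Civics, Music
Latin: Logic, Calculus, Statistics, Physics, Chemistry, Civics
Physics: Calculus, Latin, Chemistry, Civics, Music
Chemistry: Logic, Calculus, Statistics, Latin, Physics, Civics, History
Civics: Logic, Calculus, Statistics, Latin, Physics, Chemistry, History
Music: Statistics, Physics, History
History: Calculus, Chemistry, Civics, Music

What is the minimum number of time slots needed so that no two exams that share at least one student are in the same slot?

Logic, Calculus, Latin, Chemistry, Civics are mutually in conflict, so at least 5 time slots are needed.
5 time slots suffice: time slot 1 → {Chemistry, Music}; time slot 2 → {Civics}; time slot 3 → {Latin, History}; time slot 4 → {Calculus, Statistics}; time slot 5 → {Logic, Physics}. Every pair that conflicts lands in different time slots.

5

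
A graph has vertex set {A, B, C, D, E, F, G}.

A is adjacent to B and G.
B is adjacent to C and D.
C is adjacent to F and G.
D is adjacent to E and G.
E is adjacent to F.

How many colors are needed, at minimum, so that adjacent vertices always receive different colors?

3

The cycle G-D-E-F-C-G has odd length 5, so it cannot be 2-colored; at least 3 colors are needed.
3 colors suffice: A=2, B=1, C=2, D=2, E=1, F=3, G=1. Each edge has distinct colors on its endpoints.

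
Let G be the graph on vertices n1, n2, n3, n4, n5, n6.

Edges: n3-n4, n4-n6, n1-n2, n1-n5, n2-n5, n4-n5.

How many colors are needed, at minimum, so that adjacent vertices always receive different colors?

3

n1, n2, n5 are mutually adjacent, so at least 3 colors are needed.
One proper 3-coloring: n1=R, n2=G, n3=B, n4=R, n5=B, n6=B. Each edge has distinct colors on its endpoints.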